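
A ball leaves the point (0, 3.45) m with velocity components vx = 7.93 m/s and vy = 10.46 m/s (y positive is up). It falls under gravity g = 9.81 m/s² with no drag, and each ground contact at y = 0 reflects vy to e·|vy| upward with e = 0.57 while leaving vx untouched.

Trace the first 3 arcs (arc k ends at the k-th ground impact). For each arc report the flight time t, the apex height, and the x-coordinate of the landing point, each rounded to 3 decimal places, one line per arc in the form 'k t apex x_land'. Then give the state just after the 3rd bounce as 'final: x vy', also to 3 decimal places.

1 2.423 9.027 19.213
2 1.546 2.933 31.477
3 0.881 0.953 38.467
final: 38.467 2.465

Arc 1: start y=3.450, vy=10.460 → t=2.423, apex=9.027, x_land=19.213, impact vy=-13.308
  bounce: vy ← 0.57·13.308 = 7.586
Arc 2: start y=0.000, vy=7.586 → t=1.546, apex=2.933, x_land=31.477, impact vy=-7.586
  bounce: vy ← 0.57·7.586 = 4.324
Arc 3: start y=0.000, vy=4.324 → t=0.881, apex=0.953, x_land=38.467, impact vy=-4.324
  bounce: vy ← 0.57·4.324 = 2.465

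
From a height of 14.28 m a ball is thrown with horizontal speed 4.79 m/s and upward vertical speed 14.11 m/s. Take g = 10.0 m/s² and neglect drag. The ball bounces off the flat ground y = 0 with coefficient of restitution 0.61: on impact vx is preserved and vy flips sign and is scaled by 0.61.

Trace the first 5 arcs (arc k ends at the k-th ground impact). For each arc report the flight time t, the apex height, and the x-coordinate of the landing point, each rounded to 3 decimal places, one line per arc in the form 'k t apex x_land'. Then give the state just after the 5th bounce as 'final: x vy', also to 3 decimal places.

1 3.613 24.235 17.304
2 2.686 9.018 30.170
3 1.638 3.355 38.018
4 0.999 1.249 42.805
5 0.610 0.465 45.725
final: 45.725 1.859

Arc 1: start y=14.280, vy=14.110 → t=3.613, apex=24.235, x_land=17.304, impact vy=-22.016
  bounce: vy ← 0.61·22.016 = 13.430
Arc 2: start y=0.000, vy=13.430 → t=2.686, apex=9.018, x_land=30.170, impact vy=-13.430
  bounce: vy ← 0.61·13.430 = 8.192
Arc 3: start y=0.000, vy=8.192 → t=1.638, apex=3.355, x_land=38.018, impact vy=-8.192
  bounce: vy ← 0.61·8.192 = 4.997
Arc 4: start y=0.000, vy=4.997 → t=0.999, apex=1.249, x_land=42.805, impact vy=-4.997
  bounce: vy ← 0.61·4.997 = 3.048
Arc 5: start y=0.000, vy=3.048 → t=0.610, apex=0.465, x_land=45.725, impact vy=-3.048
  bounce: vy ← 0.61·3.048 = 1.859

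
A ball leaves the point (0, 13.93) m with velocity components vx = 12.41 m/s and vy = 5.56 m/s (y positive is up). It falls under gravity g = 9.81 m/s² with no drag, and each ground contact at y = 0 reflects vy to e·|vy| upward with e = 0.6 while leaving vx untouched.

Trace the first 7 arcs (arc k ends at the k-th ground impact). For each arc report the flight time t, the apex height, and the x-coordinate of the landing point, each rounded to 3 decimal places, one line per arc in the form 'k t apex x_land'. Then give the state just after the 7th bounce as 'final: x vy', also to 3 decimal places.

1 2.345 15.506 29.098
2 2.134 5.582 55.576
3 1.280 2.010 71.462
4 0.768 0.723 80.994
5 0.461 0.260 86.713
6 0.277 0.094 90.145
7 0.166 0.034 92.204
final: 92.204 0.488

Arc 1: start y=13.930, vy=5.560 → t=2.345, apex=15.506, x_land=29.098, impact vy=-17.442
  bounce: vy ← 0.6·17.442 = 10.465
Arc 2: start y=0.000, vy=10.465 → t=2.134, apex=5.582, x_land=55.576, impact vy=-10.465
  bounce: vy ← 0.6·10.465 = 6.279
Arc 3: start y=0.000, vy=6.279 → t=1.280, apex=2.010, x_land=71.462, impact vy=-6.279
  bounce: vy ← 0.6·6.279 = 3.767
Arc 4: start y=0.000, vy=3.767 → t=0.768, apex=0.723, x_land=80.994, impact vy=-3.767
  bounce: vy ← 0.6·3.767 = 2.260
Arc 5: start y=0.000, vy=2.260 → t=0.461, apex=0.260, x_land=86.713, impact vy=-2.260
  bounce: vy ← 0.6·2.260 = 1.356
Arc 6: start y=0.000, vy=1.356 → t=0.277, apex=0.094, x_land=90.145, impact vy=-1.356
  bounce: vy ← 0.6·1.356 = 0.814
Arc 7: start y=0.000, vy=0.814 → t=0.166, apex=0.034, x_land=92.204, impact vy=-0.814
  bounce: vy ← 0.6·0.814 = 0.488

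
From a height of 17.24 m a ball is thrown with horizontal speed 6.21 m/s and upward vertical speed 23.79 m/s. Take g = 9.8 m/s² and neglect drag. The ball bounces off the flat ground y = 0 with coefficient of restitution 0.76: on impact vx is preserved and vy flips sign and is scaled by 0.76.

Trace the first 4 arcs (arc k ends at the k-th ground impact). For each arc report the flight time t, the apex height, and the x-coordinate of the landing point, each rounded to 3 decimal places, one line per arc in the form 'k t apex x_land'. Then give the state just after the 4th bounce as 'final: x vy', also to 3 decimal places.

1 5.495 46.116 34.126
2 4.663 26.636 63.084
3 3.544 15.385 85.091
4 2.693 8.886 101.817
final: 101.817 10.030

Arc 1: start y=17.240, vy=23.790 → t=5.495, apex=46.116, x_land=34.126, impact vy=-30.064
  bounce: vy ← 0.76·30.064 = 22.849
Arc 2: start y=0.000, vy=22.849 → t=4.663, apex=26.636, x_land=63.084, impact vy=-22.849
  bounce: vy ← 0.76·22.849 = 17.365
Arc 3: start y=0.000, vy=17.365 → t=3.544, apex=15.385, x_land=85.091, impact vy=-17.365
  bounce: vy ← 0.76·17.365 = 13.198
Arc 4: start y=0.000, vy=13.198 → t=2.693, apex=8.886, x_land=101.817, impact vy=-13.198
  bounce: vy ← 0.76·13.198 = 10.030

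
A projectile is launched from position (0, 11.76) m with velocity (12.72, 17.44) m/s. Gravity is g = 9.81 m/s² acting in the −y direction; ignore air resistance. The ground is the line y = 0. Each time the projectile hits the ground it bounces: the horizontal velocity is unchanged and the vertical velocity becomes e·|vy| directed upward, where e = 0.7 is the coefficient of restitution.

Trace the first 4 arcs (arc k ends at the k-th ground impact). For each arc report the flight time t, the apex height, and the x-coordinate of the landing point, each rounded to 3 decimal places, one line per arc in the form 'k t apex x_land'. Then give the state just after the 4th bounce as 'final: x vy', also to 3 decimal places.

1 4.135 27.262 52.601
2 3.301 13.358 94.585
3 2.310 6.546 123.973
4 1.617 3.207 144.545
final: 144.545 5.553

Arc 1: start y=11.760, vy=17.440 → t=4.135, apex=27.262, x_land=52.601, impact vy=-23.128
  bounce: vy ← 0.7·23.128 = 16.189
Arc 2: start y=0.000, vy=16.189 → t=3.301, apex=13.358, x_land=94.585, impact vy=-16.189
  bounce: vy ← 0.7·16.189 = 11.333
Arc 3: start y=0.000, vy=11.333 → t=2.310, apex=6.546, x_land=123.973, impact vy=-11.333
  bounce: vy ← 0.7·11.333 = 7.933
Arc 4: start y=0.000, vy=7.933 → t=1.617, apex=3.207, x_land=144.545, impact vy=-7.933
  bounce: vy ← 0.7·7.933 = 5.553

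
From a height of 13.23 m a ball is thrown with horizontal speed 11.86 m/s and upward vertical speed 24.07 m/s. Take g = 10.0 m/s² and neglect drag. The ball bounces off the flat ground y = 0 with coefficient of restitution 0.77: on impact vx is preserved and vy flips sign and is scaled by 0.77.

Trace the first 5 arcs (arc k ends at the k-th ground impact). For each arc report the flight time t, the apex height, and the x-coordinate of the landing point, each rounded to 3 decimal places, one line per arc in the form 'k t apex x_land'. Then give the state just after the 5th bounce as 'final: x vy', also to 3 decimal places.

Arc 1: start y=13.230, vy=24.070 → t=5.312, apex=42.198, x_land=63.002, impact vy=-29.051
  bounce: vy ← 0.77·29.051 = 22.369
Arc 2: start y=0.000, vy=22.369 → t=4.474, apex=25.019, x_land=116.062, impact vy=-22.369
  bounce: vy ← 0.77·22.369 = 17.224
Arc 3: start y=0.000, vy=17.224 → t=3.445, apex=14.834, x_land=156.918, impact vy=-17.224
  bounce: vy ← 0.77·17.224 = 13.263
Arc 4: start y=0.000, vy=13.263 → t=2.653, apex=8.795, x_land=188.377, impact vy=-13.263
  bounce: vy ← 0.77·13.263 = 10.212
Arc 5: start y=0.000, vy=10.212 → t=2.042, apex=5.215, x_land=212.601, impact vy=-10.212
  bounce: vy ← 0.77·10.212 = 7.863

1 5.312 42.198 63.002
2 4.474 25.019 116.062
3 3.445 14.834 156.918
4 2.653 8.795 188.377
5 2.042 5.215 212.601
final: 212.601 7.863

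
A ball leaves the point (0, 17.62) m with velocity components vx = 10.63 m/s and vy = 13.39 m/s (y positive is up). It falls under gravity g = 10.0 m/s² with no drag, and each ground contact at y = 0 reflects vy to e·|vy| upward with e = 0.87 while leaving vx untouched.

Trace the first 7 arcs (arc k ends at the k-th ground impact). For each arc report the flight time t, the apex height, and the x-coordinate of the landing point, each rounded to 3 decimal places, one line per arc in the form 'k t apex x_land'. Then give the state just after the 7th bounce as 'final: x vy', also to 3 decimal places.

1 3.645 26.585 38.745
2 4.012 20.122 81.394
3 3.491 15.230 118.499
4 3.037 11.528 150.780
5 2.642 8.725 178.865
6 2.299 6.604 203.299
7 2.000 4.999 224.556
final: 224.556 8.699

Arc 1: start y=17.620, vy=13.390 → t=3.645, apex=26.585, x_land=38.745, impact vy=-23.058
  bounce: vy ← 0.87·23.058 = 20.061
Arc 2: start y=0.000, vy=20.061 → t=4.012, apex=20.122, x_land=81.394, impact vy=-20.061
  bounce: vy ← 0.87·20.061 = 17.453
Arc 3: start y=0.000, vy=17.453 → t=3.491, apex=15.230, x_land=118.499, impact vy=-17.453
  bounce: vy ← 0.87·17.453 = 15.184
Arc 4: start y=0.000, vy=15.184 → t=3.037, apex=11.528, x_land=150.780, impact vy=-15.184
  bounce: vy ← 0.87·15.184 = 13.210
Arc 5: start y=0.000, vy=13.210 → t=2.642, apex=8.725, x_land=178.865, impact vy=-13.210
  bounce: vy ← 0.87·13.210 = 11.493
Arc 6: start y=0.000, vy=11.493 → t=2.299, apex=6.604, x_land=203.299, impact vy=-11.493
  bounce: vy ← 0.87·11.493 = 9.999
Arc 7: start y=0.000, vy=9.999 → t=2.000, apex=4.999, x_land=224.556, impact vy=-9.999
  bounce: vy ← 0.87·9.999 = 8.699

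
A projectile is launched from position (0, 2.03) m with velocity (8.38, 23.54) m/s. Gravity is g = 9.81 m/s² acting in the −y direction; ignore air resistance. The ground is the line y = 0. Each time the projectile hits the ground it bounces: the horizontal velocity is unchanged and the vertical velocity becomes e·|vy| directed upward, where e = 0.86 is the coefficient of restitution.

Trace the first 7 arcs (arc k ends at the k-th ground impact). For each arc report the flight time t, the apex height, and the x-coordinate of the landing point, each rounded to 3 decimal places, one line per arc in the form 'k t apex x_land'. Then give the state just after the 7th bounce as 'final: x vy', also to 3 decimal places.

Arc 1: start y=2.030, vy=23.540 → t=4.884, apex=30.273, x_land=40.927, impact vy=-24.371
  bounce: vy ← 0.86·24.371 = 20.959
Arc 2: start y=0.000, vy=20.959 → t=4.273, apex=22.390, x_land=76.735, impact vy=-20.959
  bounce: vy ← 0.86·20.959 = 18.025
Arc 3: start y=0.000, vy=18.025 → t=3.675, apex=16.560, x_land=107.530, impact vy=-18.025
  bounce: vy ← 0.86·18.025 = 15.502
Arc 4: start y=0.000, vy=15.502 → t=3.160, apex=12.248, x_land=134.014, impact vy=-15.502
  bounce: vy ← 0.86·15.502 = 13.331
Arc 5: start y=0.000, vy=13.331 → t=2.718, apex=9.058, x_land=156.790, impact vy=-13.331
  bounce: vy ← 0.86·13.331 = 11.465
Arc 6: start y=0.000, vy=11.465 → t=2.337, apex=6.700, x_land=176.378, impact vy=-11.465
  bounce: vy ← 0.86·11.465 = 9.860
Arc 7: start y=0.000, vy=9.860 → t=2.010, apex=4.955, x_land=193.223, impact vy=-9.860
  bounce: vy ← 0.86·9.860 = 8.479

1 4.884 30.273 40.927
2 4.273 22.390 76.735
3 3.675 16.560 107.530
4 3.160 12.248 134.014
5 2.718 9.058 156.790
6 2.337 6.700 176.378
7 2.010 4.955 193.223
final: 193.223 8.479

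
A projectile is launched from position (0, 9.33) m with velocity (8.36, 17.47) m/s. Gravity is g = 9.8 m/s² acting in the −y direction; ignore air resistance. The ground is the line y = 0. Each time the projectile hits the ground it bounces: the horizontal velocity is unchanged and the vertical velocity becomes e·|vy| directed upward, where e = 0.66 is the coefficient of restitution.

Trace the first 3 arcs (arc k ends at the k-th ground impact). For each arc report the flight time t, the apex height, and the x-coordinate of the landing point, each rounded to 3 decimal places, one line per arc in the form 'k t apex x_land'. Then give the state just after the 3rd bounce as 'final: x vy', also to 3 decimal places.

Arc 1: start y=9.330, vy=17.470 → t=4.037, apex=24.901, x_land=33.749, impact vy=-22.092
  bounce: vy ← 0.66·22.092 = 14.581
Arc 2: start y=0.000, vy=14.581 → t=2.976, apex=10.847, x_land=58.626, impact vy=-14.581
  bounce: vy ← 0.66·14.581 = 9.623
Arc 3: start y=0.000, vy=9.623 → t=1.964, apex=4.725, x_land=75.045, impact vy=-9.623
  bounce: vy ← 0.66·9.623 = 6.351

1 4.037 24.901 33.749
2 2.976 10.847 58.626
3 1.964 4.725 75.045
final: 75.045 6.351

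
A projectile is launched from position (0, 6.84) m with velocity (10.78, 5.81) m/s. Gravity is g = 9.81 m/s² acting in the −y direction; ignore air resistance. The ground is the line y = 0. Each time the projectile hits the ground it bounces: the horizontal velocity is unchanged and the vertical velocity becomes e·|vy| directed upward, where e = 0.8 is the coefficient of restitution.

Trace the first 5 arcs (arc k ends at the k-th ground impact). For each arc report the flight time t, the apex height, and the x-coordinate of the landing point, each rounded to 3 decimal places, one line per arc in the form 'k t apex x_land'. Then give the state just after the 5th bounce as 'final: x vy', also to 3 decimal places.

Arc 1: start y=6.840, vy=5.810 → t=1.913, apex=8.560, x_land=20.626, impact vy=-12.960
  bounce: vy ← 0.8·12.960 = 10.368
Arc 2: start y=0.000, vy=10.368 → t=2.114, apex=5.479, x_land=43.412, impact vy=-10.368
  bounce: vy ← 0.8·10.368 = 8.294
Arc 3: start y=0.000, vy=8.294 → t=1.691, apex=3.506, x_land=61.641, impact vy=-8.294
  bounce: vy ← 0.8·8.294 = 6.635
Arc 4: start y=0.000, vy=6.635 → t=1.353, apex=2.244, x_land=76.224, impact vy=-6.635
  bounce: vy ← 0.8·6.635 = 5.308
Arc 5: start y=0.000, vy=5.308 → t=1.082, apex=1.436, x_land=87.890, impact vy=-5.308
  bounce: vy ← 0.8·5.308 = 4.247

1 1.913 8.560 20.626
2 2.114 5.479 43.412
3 1.691 3.506 61.641
4 1.353 2.244 76.224
5 1.082 1.436 87.890
final: 87.890 4.247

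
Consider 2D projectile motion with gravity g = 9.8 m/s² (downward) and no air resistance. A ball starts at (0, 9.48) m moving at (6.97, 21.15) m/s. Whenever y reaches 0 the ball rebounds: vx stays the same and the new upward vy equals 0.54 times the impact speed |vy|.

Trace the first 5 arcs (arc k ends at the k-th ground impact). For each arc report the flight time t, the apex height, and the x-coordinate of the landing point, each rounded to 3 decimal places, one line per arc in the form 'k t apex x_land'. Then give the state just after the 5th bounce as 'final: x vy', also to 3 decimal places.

Arc 1: start y=9.480, vy=21.150 → t=4.726, apex=32.303, x_land=32.938, impact vy=-25.162
  bounce: vy ← 0.54·25.162 = 13.588
Arc 2: start y=0.000, vy=13.588 → t=2.773, apex=9.419, x_land=52.266, impact vy=-13.588
  bounce: vy ← 0.54·13.588 = 7.337
Arc 3: start y=0.000, vy=7.337 → t=1.497, apex=2.747, x_land=62.703, impact vy=-7.337
  bounce: vy ← 0.54·7.337 = 3.962
Arc 4: start y=0.000, vy=3.962 → t=0.809, apex=0.801, x_land=68.339, impact vy=-3.962
  bounce: vy ← 0.54·3.962 = 2.140
Arc 5: start y=0.000, vy=2.140 → t=0.437, apex=0.234, x_land=71.382, impact vy=-2.140
  bounce: vy ← 0.54·2.140 = 1.155

1 4.726 32.303 32.938
2 2.773 9.419 52.266
3 1.497 2.747 62.703
4 0.809 0.801 68.339
5 0.437 0.234 71.382
final: 71.382 1.155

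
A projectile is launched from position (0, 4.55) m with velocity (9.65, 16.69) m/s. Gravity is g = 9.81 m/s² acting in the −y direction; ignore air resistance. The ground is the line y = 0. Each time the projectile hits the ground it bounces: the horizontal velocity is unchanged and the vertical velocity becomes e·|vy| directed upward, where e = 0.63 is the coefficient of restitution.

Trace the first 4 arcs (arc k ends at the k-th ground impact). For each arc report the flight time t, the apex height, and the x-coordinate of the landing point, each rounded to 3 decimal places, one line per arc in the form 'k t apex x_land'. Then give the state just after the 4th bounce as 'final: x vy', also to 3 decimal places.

Arc 1: start y=4.550, vy=16.690 → t=3.656, apex=18.748, x_land=35.284, impact vy=-19.179
  bounce: vy ← 0.63·19.179 = 12.083
Arc 2: start y=0.000, vy=12.083 → t=2.463, apex=7.441, x_land=59.055, impact vy=-12.083
  bounce: vy ← 0.63·12.083 = 7.612
Arc 3: start y=0.000, vy=7.612 → t=1.552, apex=2.953, x_land=74.031, impact vy=-7.612
  bounce: vy ← 0.63·7.612 = 4.796
Arc 4: start y=0.000, vy=4.796 → t=0.978, apex=1.172, x_land=83.466, impact vy=-4.796
  bounce: vy ← 0.63·4.796 = 3.021

1 3.656 18.748 35.284
2 2.463 7.441 59.055
3 1.552 2.953 74.031
4 0.978 1.172 83.466
final: 83.466 3.021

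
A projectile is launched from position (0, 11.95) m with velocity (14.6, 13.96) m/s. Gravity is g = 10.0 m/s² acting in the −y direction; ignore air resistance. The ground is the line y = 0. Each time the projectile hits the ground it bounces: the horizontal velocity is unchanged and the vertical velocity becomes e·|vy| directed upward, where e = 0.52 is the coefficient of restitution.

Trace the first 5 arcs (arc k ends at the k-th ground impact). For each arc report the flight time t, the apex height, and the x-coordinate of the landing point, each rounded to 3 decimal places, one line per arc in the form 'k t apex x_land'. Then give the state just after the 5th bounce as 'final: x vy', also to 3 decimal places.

1 3.479 21.694 50.793
2 2.166 5.866 82.421
3 1.126 1.586 98.868
4 0.586 0.429 107.420
5 0.305 0.116 111.867
final: 111.867 0.792

Arc 1: start y=11.950, vy=13.960 → t=3.479, apex=21.694, x_land=50.793, impact vy=-20.830
  bounce: vy ← 0.52·20.830 = 10.832
Arc 2: start y=0.000, vy=10.832 → t=2.166, apex=5.866, x_land=82.421, impact vy=-10.832
  bounce: vy ← 0.52·10.832 = 5.632
Arc 3: start y=0.000, vy=5.632 → t=1.126, apex=1.586, x_land=98.868, impact vy=-5.632
  bounce: vy ← 0.52·5.632 = 2.929
Arc 4: start y=0.000, vy=2.929 → t=0.586, apex=0.429, x_land=107.420, impact vy=-2.929
  bounce: vy ← 0.52·2.929 = 1.523
Arc 5: start y=0.000, vy=1.523 → t=0.305, apex=0.116, x_land=111.867, impact vy=-1.523
  bounce: vy ← 0.52·1.523 = 0.792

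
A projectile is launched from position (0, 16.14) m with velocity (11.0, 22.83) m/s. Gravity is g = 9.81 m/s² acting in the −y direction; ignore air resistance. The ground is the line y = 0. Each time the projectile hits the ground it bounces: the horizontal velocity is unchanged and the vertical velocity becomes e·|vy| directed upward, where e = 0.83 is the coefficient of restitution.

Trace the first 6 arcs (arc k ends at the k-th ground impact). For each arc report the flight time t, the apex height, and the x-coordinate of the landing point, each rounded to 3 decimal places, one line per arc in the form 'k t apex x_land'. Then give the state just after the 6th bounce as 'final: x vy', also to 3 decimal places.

Arc 1: start y=16.140, vy=22.830 → t=5.278, apex=42.705, x_land=58.057, impact vy=-28.946
  bounce: vy ← 0.83·28.946 = 24.025
Arc 2: start y=0.000, vy=24.025 → t=4.898, apex=29.420, x_land=111.936, impact vy=-24.025
  bounce: vy ← 0.83·24.025 = 19.941
Arc 3: start y=0.000, vy=19.941 → t=4.065, apex=20.267, x_land=156.656, impact vy=-19.941
  bounce: vy ← 0.83·19.941 = 16.551
Arc 4: start y=0.000, vy=16.551 → t=3.374, apex=13.962, x_land=193.773, impact vy=-16.551
  bounce: vy ← 0.83·16.551 = 13.737
Arc 5: start y=0.000, vy=13.737 → t=2.801, apex=9.618, x_land=224.581, impact vy=-13.737
  bounce: vy ← 0.83·13.737 = 11.402
Arc 6: start y=0.000, vy=11.402 → t=2.325, apex=6.626, x_land=250.151, impact vy=-11.402
  bounce: vy ← 0.83·11.402 = 9.464

1 5.278 42.705 58.057
2 4.898 29.420 111.936
3 4.065 20.267 156.656
4 3.374 13.962 193.773
5 2.801 9.618 224.581
6 2.325 6.626 250.151
final: 250.151 9.464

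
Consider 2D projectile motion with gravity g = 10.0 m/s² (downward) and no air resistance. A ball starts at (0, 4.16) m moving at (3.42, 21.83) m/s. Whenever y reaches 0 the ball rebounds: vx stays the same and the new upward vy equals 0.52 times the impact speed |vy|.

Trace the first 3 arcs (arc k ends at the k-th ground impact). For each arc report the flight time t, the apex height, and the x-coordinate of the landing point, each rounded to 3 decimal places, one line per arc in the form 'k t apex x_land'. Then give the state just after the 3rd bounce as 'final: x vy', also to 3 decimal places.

1 4.549 27.987 15.557
2 2.461 7.568 23.972
3 1.279 2.046 28.348
final: 28.348 3.327

Arc 1: start y=4.160, vy=21.830 → t=4.549, apex=27.987, x_land=15.557, impact vy=-23.659
  bounce: vy ← 0.52·23.659 = 12.303
Arc 2: start y=0.000, vy=12.303 → t=2.461, apex=7.568, x_land=23.972, impact vy=-12.303
  bounce: vy ← 0.52·12.303 = 6.397
Arc 3: start y=0.000, vy=6.397 → t=1.279, apex=2.046, x_land=28.348, impact vy=-6.397
  bounce: vy ← 0.52·6.397 = 3.327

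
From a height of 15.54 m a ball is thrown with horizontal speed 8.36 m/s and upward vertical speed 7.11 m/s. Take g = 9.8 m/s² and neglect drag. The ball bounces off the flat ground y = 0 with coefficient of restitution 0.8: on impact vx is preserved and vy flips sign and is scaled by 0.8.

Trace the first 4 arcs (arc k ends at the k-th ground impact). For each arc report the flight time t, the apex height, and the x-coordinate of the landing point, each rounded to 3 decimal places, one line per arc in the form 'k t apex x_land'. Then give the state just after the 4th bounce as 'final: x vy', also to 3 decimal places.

1 2.648 18.119 22.141
2 3.077 11.596 47.863
3 2.461 7.422 68.440
4 1.969 4.750 84.902
final: 84.902 7.719

Arc 1: start y=15.540, vy=7.110 → t=2.648, apex=18.119, x_land=22.141, impact vy=-18.845
  bounce: vy ← 0.8·18.845 = 15.076
Arc 2: start y=0.000, vy=15.076 → t=3.077, apex=11.596, x_land=47.863, impact vy=-15.076
  bounce: vy ← 0.8·15.076 = 12.061
Arc 3: start y=0.000, vy=12.061 → t=2.461, apex=7.422, x_land=68.440, impact vy=-12.061
  bounce: vy ← 0.8·12.061 = 9.649
Arc 4: start y=0.000, vy=9.649 → t=1.969, apex=4.750, x_land=84.902, impact vy=-9.649
  bounce: vy ← 0.8·9.649 = 7.719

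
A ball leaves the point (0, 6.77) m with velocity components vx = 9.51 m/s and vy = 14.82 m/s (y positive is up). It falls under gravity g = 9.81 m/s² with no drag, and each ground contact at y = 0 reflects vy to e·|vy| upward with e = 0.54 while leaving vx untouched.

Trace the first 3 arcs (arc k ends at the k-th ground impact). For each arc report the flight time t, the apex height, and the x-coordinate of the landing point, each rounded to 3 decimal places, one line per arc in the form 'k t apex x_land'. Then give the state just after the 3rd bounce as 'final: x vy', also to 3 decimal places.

Arc 1: start y=6.770, vy=14.820 → t=3.424, apex=17.964, x_land=32.567, impact vy=-18.774
  bounce: vy ← 0.54·18.774 = 10.138
Arc 2: start y=0.000, vy=10.138 → t=2.067, apex=5.238, x_land=52.222, impact vy=-10.138
  bounce: vy ← 0.54·10.138 = 5.474
Arc 3: start y=0.000, vy=5.474 → t=1.116, apex=1.528, x_land=62.836, impact vy=-5.474
  bounce: vy ← 0.54·5.474 = 2.956

1 3.424 17.964 32.567
2 2.067 5.238 52.222
3 1.116 1.528 62.836
final: 62.836 2.956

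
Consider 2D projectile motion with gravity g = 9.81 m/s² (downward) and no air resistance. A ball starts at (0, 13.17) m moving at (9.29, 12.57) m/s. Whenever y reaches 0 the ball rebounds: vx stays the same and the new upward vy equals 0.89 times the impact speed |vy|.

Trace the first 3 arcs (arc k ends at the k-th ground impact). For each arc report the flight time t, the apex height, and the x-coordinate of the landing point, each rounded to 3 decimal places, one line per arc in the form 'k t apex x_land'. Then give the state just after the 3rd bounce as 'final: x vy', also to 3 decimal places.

1 3.361 21.223 31.228
2 3.703 16.811 65.625
3 3.295 13.316 96.239
final: 96.239 14.386

Arc 1: start y=13.170, vy=12.570 → t=3.361, apex=21.223, x_land=31.228, impact vy=-20.406
  bounce: vy ← 0.89·20.406 = 18.161
Arc 2: start y=0.000, vy=18.161 → t=3.703, apex=16.811, x_land=65.625, impact vy=-18.161
  bounce: vy ← 0.89·18.161 = 16.164
Arc 3: start y=0.000, vy=16.164 → t=3.295, apex=13.316, x_land=96.239, impact vy=-16.164
  bounce: vy ← 0.89·16.164 = 14.386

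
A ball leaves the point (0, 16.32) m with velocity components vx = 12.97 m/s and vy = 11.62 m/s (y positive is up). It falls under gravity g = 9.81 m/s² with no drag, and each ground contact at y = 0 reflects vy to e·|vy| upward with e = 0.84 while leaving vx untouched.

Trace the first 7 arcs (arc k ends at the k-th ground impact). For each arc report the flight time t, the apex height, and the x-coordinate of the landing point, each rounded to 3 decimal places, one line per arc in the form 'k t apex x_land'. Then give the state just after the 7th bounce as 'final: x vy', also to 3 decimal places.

1 3.359 23.202 43.572
2 3.654 16.371 90.962
3 3.069 11.552 130.770
4 2.578 8.151 164.209
5 2.166 5.751 192.298
6 1.819 4.058 215.892
7 1.528 2.863 235.712
final: 235.712 6.296

Arc 1: start y=16.320, vy=11.620 → t=3.359, apex=23.202, x_land=43.572, impact vy=-21.336
  bounce: vy ← 0.84·21.336 = 17.922
Arc 2: start y=0.000, vy=17.922 → t=3.654, apex=16.371, x_land=90.962, impact vy=-17.922
  bounce: vy ← 0.84·17.922 = 15.055
Arc 3: start y=0.000, vy=15.055 → t=3.069, apex=11.552, x_land=130.770, impact vy=-15.055
  bounce: vy ← 0.84·15.055 = 12.646
Arc 4: start y=0.000, vy=12.646 → t=2.578, apex=8.151, x_land=164.209, impact vy=-12.646
  bounce: vy ← 0.84·12.646 = 10.623
Arc 5: start y=0.000, vy=10.623 → t=2.166, apex=5.751, x_land=192.298, impact vy=-10.623
  bounce: vy ← 0.84·10.623 = 8.923
Arc 6: start y=0.000, vy=8.923 → t=1.819, apex=4.058, x_land=215.892, impact vy=-8.923
  bounce: vy ← 0.84·8.923 = 7.495
Arc 7: start y=0.000, vy=7.495 → t=1.528, apex=2.863, x_land=235.712, impact vy=-7.495
  bounce: vy ← 0.84·7.495 = 6.296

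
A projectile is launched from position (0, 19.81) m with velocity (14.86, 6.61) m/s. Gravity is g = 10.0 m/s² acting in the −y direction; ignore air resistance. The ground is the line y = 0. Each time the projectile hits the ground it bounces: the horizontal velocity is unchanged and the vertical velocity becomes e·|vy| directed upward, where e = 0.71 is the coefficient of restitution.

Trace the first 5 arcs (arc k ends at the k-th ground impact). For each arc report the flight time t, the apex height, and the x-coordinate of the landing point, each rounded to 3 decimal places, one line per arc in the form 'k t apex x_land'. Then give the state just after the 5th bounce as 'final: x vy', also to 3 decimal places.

1 2.758 21.995 40.989
2 2.978 11.087 85.246
3 2.115 5.589 116.668
4 1.501 2.818 138.978
5 1.066 1.420 154.818
final: 154.818 3.784

Arc 1: start y=19.810, vy=6.610 → t=2.758, apex=21.995, x_land=40.989, impact vy=-20.974
  bounce: vy ← 0.71·20.974 = 14.891
Arc 2: start y=0.000, vy=14.891 → t=2.978, apex=11.087, x_land=85.246, impact vy=-14.891
  bounce: vy ← 0.71·14.891 = 10.573
Arc 3: start y=0.000, vy=10.573 → t=2.115, apex=5.589, x_land=116.668, impact vy=-10.573
  bounce: vy ← 0.71·10.573 = 7.507
Arc 4: start y=0.000, vy=7.507 → t=1.501, apex=2.818, x_land=138.978, impact vy=-7.507
  bounce: vy ← 0.71·7.507 = 5.330
Arc 5: start y=0.000, vy=5.330 → t=1.066, apex=1.420, x_land=154.818, impact vy=-5.330
  bounce: vy ← 0.71·5.330 = 3.784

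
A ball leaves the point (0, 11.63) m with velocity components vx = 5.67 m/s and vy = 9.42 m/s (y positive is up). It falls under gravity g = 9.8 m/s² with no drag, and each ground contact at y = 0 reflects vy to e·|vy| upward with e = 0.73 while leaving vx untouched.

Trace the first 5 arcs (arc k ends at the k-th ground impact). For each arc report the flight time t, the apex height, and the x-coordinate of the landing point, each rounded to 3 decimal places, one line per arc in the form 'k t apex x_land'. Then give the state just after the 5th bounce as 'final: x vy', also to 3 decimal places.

1 2.777 16.157 15.746
2 2.651 8.610 30.778
3 1.935 4.588 41.752
4 1.413 2.445 49.763
5 1.031 1.303 55.610
final: 55.610 3.689

Arc 1: start y=11.630, vy=9.420 → t=2.777, apex=16.157, x_land=15.746, impact vy=-17.796
  bounce: vy ← 0.73·17.796 = 12.991
Arc 2: start y=0.000, vy=12.991 → t=2.651, apex=8.610, x_land=30.778, impact vy=-12.991
  bounce: vy ← 0.73·12.991 = 9.483
Arc 3: start y=0.000, vy=9.483 → t=1.935, apex=4.588, x_land=41.752, impact vy=-9.483
  bounce: vy ← 0.73·9.483 = 6.923
Arc 4: start y=0.000, vy=6.923 → t=1.413, apex=2.445, x_land=49.763, impact vy=-6.923
  bounce: vy ← 0.73·6.923 = 5.054
Arc 5: start y=0.000, vy=5.054 → t=1.031, apex=1.303, x_land=55.610, impact vy=-5.054
  bounce: vy ← 0.73·5.054 = 3.689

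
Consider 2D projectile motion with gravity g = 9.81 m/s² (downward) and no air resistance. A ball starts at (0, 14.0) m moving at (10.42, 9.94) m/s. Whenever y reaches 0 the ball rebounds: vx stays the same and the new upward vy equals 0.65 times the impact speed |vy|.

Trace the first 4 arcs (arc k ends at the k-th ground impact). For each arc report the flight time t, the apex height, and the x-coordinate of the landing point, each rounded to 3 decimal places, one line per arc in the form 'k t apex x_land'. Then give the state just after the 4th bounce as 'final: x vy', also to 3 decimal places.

Arc 1: start y=14.000, vy=9.940 → t=2.983, apex=19.036, x_land=31.086, impact vy=-19.326
  bounce: vy ← 0.65·19.326 = 12.562
Arc 2: start y=0.000, vy=12.562 → t=2.561, apex=8.043, x_land=57.771, impact vy=-12.562
  bounce: vy ← 0.65·12.562 = 8.165
Arc 3: start y=0.000, vy=8.165 → t=1.665, apex=3.398, x_land=75.117, impact vy=-8.165
  bounce: vy ← 0.65·8.165 = 5.307
Arc 4: start y=0.000, vy=5.307 → t=1.082, apex=1.436, x_land=86.392, impact vy=-5.307
  bounce: vy ← 0.65·5.307 = 3.450

1 2.983 19.036 31.086
2 2.561 8.043 57.771
3 1.665 3.398 75.117
4 1.082 1.436 86.392
final: 86.392 3.450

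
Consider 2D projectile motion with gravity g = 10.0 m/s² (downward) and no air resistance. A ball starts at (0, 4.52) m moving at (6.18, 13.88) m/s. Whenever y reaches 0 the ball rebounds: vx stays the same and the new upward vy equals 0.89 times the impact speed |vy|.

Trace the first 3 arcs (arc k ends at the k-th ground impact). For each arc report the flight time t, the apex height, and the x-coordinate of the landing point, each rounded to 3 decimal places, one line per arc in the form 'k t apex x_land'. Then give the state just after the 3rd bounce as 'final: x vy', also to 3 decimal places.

1 3.070 14.153 18.975
2 2.995 11.210 37.483
3 2.665 8.880 53.954
final: 53.954 11.861

Arc 1: start y=4.520, vy=13.880 → t=3.070, apex=14.153, x_land=18.975, impact vy=-16.824
  bounce: vy ← 0.89·16.824 = 14.974
Arc 2: start y=0.000, vy=14.974 → t=2.995, apex=11.210, x_land=37.483, impact vy=-14.974
  bounce: vy ← 0.89·14.974 = 13.326
Arc 3: start y=0.000, vy=13.326 → t=2.665, apex=8.880, x_land=53.954, impact vy=-13.326
  bounce: vy ← 0.89·13.326 = 11.861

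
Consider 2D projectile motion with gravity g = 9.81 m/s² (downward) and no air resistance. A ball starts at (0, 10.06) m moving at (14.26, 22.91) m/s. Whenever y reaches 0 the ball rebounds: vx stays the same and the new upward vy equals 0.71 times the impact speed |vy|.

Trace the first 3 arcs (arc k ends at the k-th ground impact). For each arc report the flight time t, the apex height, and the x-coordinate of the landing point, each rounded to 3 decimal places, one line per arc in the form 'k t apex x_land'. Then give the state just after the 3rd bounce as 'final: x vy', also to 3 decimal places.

1 5.075 36.812 72.368
2 3.890 18.557 127.841
3 2.762 9.354 167.227
final: 167.227 9.619

Arc 1: start y=10.060, vy=22.910 → t=5.075, apex=36.812, x_land=72.368, impact vy=-26.875
  bounce: vy ← 0.71·26.875 = 19.081
Arc 2: start y=0.000, vy=19.081 → t=3.890, apex=18.557, x_land=127.841, impact vy=-19.081
  bounce: vy ← 0.71·19.081 = 13.547
Arc 3: start y=0.000, vy=13.547 → t=2.762, apex=9.354, x_land=167.227, impact vy=-13.547
  bounce: vy ← 0.71·13.547 = 9.619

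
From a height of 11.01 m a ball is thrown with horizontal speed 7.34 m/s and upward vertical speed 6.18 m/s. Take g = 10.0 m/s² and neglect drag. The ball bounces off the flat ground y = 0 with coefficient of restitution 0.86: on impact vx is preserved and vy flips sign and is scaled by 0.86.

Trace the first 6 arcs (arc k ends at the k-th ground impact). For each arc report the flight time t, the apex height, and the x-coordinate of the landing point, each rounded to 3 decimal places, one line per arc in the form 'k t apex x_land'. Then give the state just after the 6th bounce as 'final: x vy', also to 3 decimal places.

1 2.225 12.920 16.335
2 2.765 9.555 36.629
3 2.378 7.067 54.081
4 2.045 5.227 69.091
5 1.759 3.866 81.999
6 1.512 2.859 93.100
final: 93.100 6.503

Arc 1: start y=11.010, vy=6.180 → t=2.225, apex=12.920, x_land=16.335, impact vy=-16.075
  bounce: vy ← 0.86·16.075 = 13.824
Arc 2: start y=0.000, vy=13.824 → t=2.765, apex=9.555, x_land=36.629, impact vy=-13.824
  bounce: vy ← 0.86·13.824 = 11.889
Arc 3: start y=0.000, vy=11.889 → t=2.378, apex=7.067, x_land=54.081, impact vy=-11.889
  bounce: vy ← 0.86·11.889 = 10.224
Arc 4: start y=0.000, vy=10.224 → t=2.045, apex=5.227, x_land=69.091, impact vy=-10.224
  bounce: vy ← 0.86·10.224 = 8.793
Arc 5: start y=0.000, vy=8.793 → t=1.759, apex=3.866, x_land=81.999, impact vy=-8.793
  bounce: vy ← 0.86·8.793 = 7.562
Arc 6: start y=0.000, vy=7.562 → t=1.512, apex=2.859, x_land=93.100, impact vy=-7.562
  bounce: vy ← 0.86·7.562 = 6.503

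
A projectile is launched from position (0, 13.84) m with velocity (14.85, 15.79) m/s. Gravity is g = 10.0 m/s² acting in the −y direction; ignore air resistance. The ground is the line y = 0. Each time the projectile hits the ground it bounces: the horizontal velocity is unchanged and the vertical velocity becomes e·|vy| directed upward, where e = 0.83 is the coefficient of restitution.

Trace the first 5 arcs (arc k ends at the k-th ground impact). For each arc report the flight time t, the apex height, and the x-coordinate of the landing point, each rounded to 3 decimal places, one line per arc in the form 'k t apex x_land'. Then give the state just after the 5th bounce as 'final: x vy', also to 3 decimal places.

1 3.873 26.306 57.510
2 3.808 18.122 114.053
3 3.160 12.484 160.984
4 2.623 8.601 199.936
5 2.177 5.925 232.267
final: 232.267 9.035

Arc 1: start y=13.840, vy=15.790 → t=3.873, apex=26.306, x_land=57.510, impact vy=-22.937
  bounce: vy ← 0.83·22.937 = 19.038
Arc 2: start y=0.000, vy=19.038 → t=3.808, apex=18.122, x_land=114.053, impact vy=-19.038
  bounce: vy ← 0.83·19.038 = 15.802
Arc 3: start y=0.000, vy=15.802 → t=3.160, apex=12.484, x_land=160.984, impact vy=-15.802
  bounce: vy ← 0.83·15.802 = 13.115
Arc 4: start y=0.000, vy=13.115 → t=2.623, apex=8.601, x_land=199.936, impact vy=-13.115
  bounce: vy ← 0.83·13.115 = 10.886
Arc 5: start y=0.000, vy=10.886 → t=2.177, apex=5.925, x_land=232.267, impact vy=-10.886
  bounce: vy ← 0.83·10.886 = 9.035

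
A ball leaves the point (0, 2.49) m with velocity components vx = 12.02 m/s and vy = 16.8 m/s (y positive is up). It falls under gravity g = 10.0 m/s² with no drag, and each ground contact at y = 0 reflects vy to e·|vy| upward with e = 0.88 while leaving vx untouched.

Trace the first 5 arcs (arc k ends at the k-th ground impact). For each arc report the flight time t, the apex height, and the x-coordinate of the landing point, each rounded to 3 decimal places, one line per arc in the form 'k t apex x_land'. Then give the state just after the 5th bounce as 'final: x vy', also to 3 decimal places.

1 3.502 16.602 42.096
2 3.207 12.857 80.645
3 2.822 9.956 114.568
4 2.484 7.710 144.421
5 2.186 5.971 170.691
final: 170.691 9.616

Arc 1: start y=2.490, vy=16.800 → t=3.502, apex=16.602, x_land=42.096, impact vy=-18.222
  bounce: vy ← 0.88·18.222 = 16.035
Arc 2: start y=0.000, vy=16.035 → t=3.207, apex=12.857, x_land=80.645, impact vy=-16.035
  bounce: vy ← 0.88·16.035 = 14.111
Arc 3: start y=0.000, vy=14.111 → t=2.822, apex=9.956, x_land=114.568, impact vy=-14.111
  bounce: vy ← 0.88·14.111 = 12.418
Arc 4: start y=0.000, vy=12.418 → t=2.484, apex=7.710, x_land=144.421, impact vy=-12.418
  bounce: vy ← 0.88·12.418 = 10.928
Arc 5: start y=0.000, vy=10.928 → t=2.186, apex=5.971, x_land=170.691, impact vy=-10.928
  bounce: vy ← 0.88·10.928 = 9.616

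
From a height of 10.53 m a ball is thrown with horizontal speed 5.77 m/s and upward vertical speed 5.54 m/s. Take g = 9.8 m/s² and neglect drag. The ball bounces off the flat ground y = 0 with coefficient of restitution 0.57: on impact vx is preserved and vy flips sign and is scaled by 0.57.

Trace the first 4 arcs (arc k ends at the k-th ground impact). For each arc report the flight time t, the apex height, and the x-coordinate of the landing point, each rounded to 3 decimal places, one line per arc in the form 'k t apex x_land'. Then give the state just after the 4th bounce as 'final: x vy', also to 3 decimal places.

Arc 1: start y=10.530, vy=5.540 → t=2.136, apex=12.096, x_land=12.327, impact vy=-15.397
  bounce: vy ← 0.57·15.397 = 8.777
Arc 2: start y=0.000, vy=8.777 → t=1.791, apex=3.930, x_land=22.662, impact vy=-8.777
  bounce: vy ← 0.57·8.777 = 5.003
Arc 3: start y=0.000, vy=5.003 → t=1.021, apex=1.277, x_land=28.553, impact vy=-5.003
  bounce: vy ← 0.57·5.003 = 2.851
Arc 4: start y=0.000, vy=2.851 → t=0.582, apex=0.415, x_land=31.911, impact vy=-2.851
  bounce: vy ← 0.57·2.851 = 1.625

1 2.136 12.096 12.327
2 1.791 3.930 22.662
3 1.021 1.277 28.553
4 0.582 0.415 31.911
final: 31.911 1.625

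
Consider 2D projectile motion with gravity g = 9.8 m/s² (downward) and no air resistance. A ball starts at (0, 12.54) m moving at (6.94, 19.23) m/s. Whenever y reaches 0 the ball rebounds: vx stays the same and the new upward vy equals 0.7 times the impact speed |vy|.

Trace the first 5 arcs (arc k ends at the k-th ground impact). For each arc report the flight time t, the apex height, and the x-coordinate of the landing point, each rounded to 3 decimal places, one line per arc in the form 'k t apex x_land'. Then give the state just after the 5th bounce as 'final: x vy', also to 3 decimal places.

1 4.494 31.407 31.188
2 3.544 15.389 55.786
3 2.481 7.541 73.005
4 1.737 3.695 85.058
5 1.216 1.811 93.495
final: 93.495 4.170

Arc 1: start y=12.540, vy=19.230 → t=4.494, apex=31.407, x_land=31.188, impact vy=-24.811
  bounce: vy ← 0.7·24.811 = 17.368
Arc 2: start y=0.000, vy=17.368 → t=3.544, apex=15.389, x_land=55.786, impact vy=-17.368
  bounce: vy ← 0.7·17.368 = 12.157
Arc 3: start y=0.000, vy=12.157 → t=2.481, apex=7.541, x_land=73.005, impact vy=-12.157
  bounce: vy ← 0.7·12.157 = 8.510
Arc 4: start y=0.000, vy=8.510 → t=1.737, apex=3.695, x_land=85.058, impact vy=-8.510
  bounce: vy ← 0.7·8.510 = 5.957
Arc 5: start y=0.000, vy=5.957 → t=1.216, apex=1.811, x_land=93.495, impact vy=-5.957
  bounce: vy ← 0.7·5.957 = 4.170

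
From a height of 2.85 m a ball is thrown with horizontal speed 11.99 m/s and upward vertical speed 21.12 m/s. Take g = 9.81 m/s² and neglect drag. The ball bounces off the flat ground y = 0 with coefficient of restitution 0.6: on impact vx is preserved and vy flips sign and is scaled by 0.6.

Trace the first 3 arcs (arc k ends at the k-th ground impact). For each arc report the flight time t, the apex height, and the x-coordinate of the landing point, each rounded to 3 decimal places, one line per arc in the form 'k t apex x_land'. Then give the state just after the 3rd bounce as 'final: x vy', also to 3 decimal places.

Arc 1: start y=2.850, vy=21.120 → t=4.437, apex=25.585, x_land=53.197, impact vy=-22.405
  bounce: vy ← 0.6·22.405 = 13.443
Arc 2: start y=0.000, vy=13.443 → t=2.741, apex=9.210, x_land=86.057, impact vy=-13.443
  bounce: vy ← 0.6·13.443 = 8.066
Arc 3: start y=0.000, vy=8.066 → t=1.644, apex=3.316, x_land=105.773, impact vy=-8.066
  bounce: vy ← 0.6·8.066 = 4.839

1 4.437 25.585 53.197
2 2.741 9.210 86.057
3 1.644 3.316 105.773
final: 105.773 4.839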